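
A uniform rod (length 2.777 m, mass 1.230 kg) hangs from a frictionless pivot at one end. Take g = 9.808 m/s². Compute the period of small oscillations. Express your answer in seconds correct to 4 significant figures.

2.730 s

For a physical pendulum T = 2π√(I/(mgd)), with d = 1.3885 m from pivot to centre of mass.
I_cm = mL²/12 = 1.230 × 2.777²/12 = 0.79045 kg·m²; I = I_cm + md² = 0.79045 + 1.230 × 1.3885² = 3.1618 kg·m².
T = 2π√(3.1618/(1.230 × 9.808 × 1.3885)) = 2.730 s.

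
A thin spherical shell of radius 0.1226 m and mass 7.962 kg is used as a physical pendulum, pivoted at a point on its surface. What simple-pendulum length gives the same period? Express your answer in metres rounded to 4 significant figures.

0.2043 m

The equivalent simple-pendulum length is L_eq = I/(md), where I is about the pivot and d = 0.12260 m.
I_cm = (2/3)mR² = 0.079783 kg·m², so I = I_cm + md² = 0.079783 + 0.11967 = 0.19946 kg·m².
L_eq = 0.19946/(7.962 × 0.12260) = 0.2043 m.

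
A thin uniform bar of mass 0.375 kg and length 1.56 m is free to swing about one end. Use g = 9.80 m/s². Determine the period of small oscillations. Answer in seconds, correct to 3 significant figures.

2.05 s

For a physical pendulum T = 2π√(I/(mgd)), with d = 0.7800 m from pivot to centre of mass.
I_cm = mL²/12 = 0.375 × 1.56²/12 = 0.07605 kg·m²; I = I_cm + md² = 0.07605 + 0.375 × 0.7800² = 0.3042 kg·m².
T = 2π√(0.3042/(0.375 × 9.80 × 0.7800)) = 2.05 s.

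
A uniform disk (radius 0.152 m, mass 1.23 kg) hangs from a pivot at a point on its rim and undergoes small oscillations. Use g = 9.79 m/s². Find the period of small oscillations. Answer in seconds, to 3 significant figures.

0.959 s

I_cm = ½mr² = 0.01421 kg·m². The pivot is at distance d = 0.152 m from the centre of mass.
By the parallel-axis theorem, I = I_cm + md² = 0.01421 + 0.02842 = 0.04263 kg·m².
T = 2π√(I/(mgd)) = 2π√(0.04263/(1.23 × 9.79 × 0.152)) = 0.959 s.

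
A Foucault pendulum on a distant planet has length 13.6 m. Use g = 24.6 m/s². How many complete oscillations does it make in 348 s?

74

T = 2π√(L/g) = 2π√(13.6/24.6) = 4.672 s.
Number of complete oscillations = ⌊348/4.672⌋ = ⌊74.49⌋ = 74.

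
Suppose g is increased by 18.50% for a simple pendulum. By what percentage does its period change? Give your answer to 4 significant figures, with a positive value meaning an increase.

T ∝ 1/√g, so T'/T = 1/√(1.1850) = 0.91863.
Percentage change in T = (0.91863 − 1) × 100% = -8.137%.

-8.137%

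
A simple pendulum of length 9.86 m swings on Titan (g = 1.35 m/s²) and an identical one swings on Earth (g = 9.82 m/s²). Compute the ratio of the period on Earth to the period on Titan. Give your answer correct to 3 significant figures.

T ∝ 1/√g, so T₂/T₁ = √(g₁/g₂) = √(1.35/9.82) = 0.371.

0.371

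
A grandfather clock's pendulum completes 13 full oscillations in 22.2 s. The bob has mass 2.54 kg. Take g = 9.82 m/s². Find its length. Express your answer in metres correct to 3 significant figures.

T = 22.2/13 = 1.708 s.
From T = 2π√(L/g), L = gT²/(4π²) = 9.82 × 1.708²/(4π²) = 0.725 m.

0.725 m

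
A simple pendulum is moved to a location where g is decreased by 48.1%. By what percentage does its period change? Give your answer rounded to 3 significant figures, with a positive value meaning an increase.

38.8%

T ∝ 1/√g, so T'/T = 1/√(0.5190) = 1.388.
Percentage change in T = (1.388 − 1) × 100% = 38.8%.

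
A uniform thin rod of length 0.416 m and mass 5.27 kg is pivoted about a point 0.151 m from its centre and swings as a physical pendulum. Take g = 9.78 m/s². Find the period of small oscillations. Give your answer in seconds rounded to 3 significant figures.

For a physical pendulum T = 2π√(I/(mgd)), with d = 0.1510 m from pivot to centre of mass.
I_cm = mL²/12 = 5.27 × 0.416²/12 = 0.07600 kg·m²; I = I_cm + md² = 0.07600 + 5.27 × 0.1510² = 0.1962 kg·m².
T = 2π√(0.1962/(5.27 × 9.78 × 0.1510)) = 0.998 s.

0.998 s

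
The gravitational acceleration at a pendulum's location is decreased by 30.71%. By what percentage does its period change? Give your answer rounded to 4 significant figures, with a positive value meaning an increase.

20.13%

T ∝ 1/√g, so T'/T = 1/√(0.69290) = 1.2013.
Percentage change in T = (1.2013 − 1) × 100% = 20.13%.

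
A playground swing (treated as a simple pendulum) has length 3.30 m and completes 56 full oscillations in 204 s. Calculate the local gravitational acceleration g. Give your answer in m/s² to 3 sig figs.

T = 204/56 = 3.643 s.
From T = 2π√(L/g), g = 4π²L/T² = 4π² × 3.30/3.643² = 9.82 m/s².

9.82 m/s²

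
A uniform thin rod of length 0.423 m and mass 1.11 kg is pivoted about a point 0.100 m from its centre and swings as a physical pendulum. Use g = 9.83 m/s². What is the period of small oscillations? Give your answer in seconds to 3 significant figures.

1.00 s

For a physical pendulum T = 2π√(I/(mgd)), with d = 0.1000 m from pivot to centre of mass.
I_cm = mL²/12 = 1.11 × 0.423²/12 = 0.01655 kg·m²; I = I_cm + md² = 0.01655 + 1.11 × 0.1000² = 0.02765 kg·m².
T = 2π√(0.02765/(1.11 × 9.83 × 0.1000)) = 1.00 s.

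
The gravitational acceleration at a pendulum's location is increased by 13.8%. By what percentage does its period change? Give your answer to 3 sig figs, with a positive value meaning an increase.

T ∝ 1/√g, so T'/T = 1/√(1.138) = 0.9374.
Percentage change in T = (0.9374 − 1) × 100% = -6.26%.

-6.26%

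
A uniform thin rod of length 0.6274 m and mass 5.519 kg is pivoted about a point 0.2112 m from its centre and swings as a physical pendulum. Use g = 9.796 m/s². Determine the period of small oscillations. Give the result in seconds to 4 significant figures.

1.215 s

For a physical pendulum T = 2π√(I/(mgd)), with d = 0.21120 m from pivot to centre of mass.
I_cm = mL²/12 = 5.519 × 0.6274²/12 = 0.18104 kg·m²; I = I_cm + md² = 0.18104 + 5.519 × 0.21120² = 0.42721 kg·m².
T = 2π√(0.42721/(5.519 × 9.796 × 0.21120)) = 1.215 s.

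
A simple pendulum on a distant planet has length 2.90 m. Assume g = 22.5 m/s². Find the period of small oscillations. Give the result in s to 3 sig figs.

2.26 s

T = 2π√(L/g) = 2π√(2.90/22.5) = 2π × 0.3590 = 2.26 s.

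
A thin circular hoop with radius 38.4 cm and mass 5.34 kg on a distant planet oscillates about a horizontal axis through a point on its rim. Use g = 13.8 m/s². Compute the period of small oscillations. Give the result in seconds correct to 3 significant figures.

1.48 s

I_cm = mr² = 0.7874 kg·m². The pivot is at distance d = 0.384 m from the centre of mass.
By the parallel-axis theorem, I = I_cm + md² = 0.7874 + 0.7874 = 1.575 kg·m².
T = 2π√(I/(mgd)) = 2π√(1.575/(5.34 × 13.8 × 0.384)) = 1.48 s.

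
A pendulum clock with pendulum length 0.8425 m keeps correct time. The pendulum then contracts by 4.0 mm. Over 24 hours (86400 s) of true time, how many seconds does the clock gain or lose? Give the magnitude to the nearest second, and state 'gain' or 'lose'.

gain 206 s

T ∝ √L, so T'/T = √(0.83850/0.8425) = 0.997623.
In 86400 s of true time the clock registers 86400/0.997623 = 86605.8 s, so it gains 206 s.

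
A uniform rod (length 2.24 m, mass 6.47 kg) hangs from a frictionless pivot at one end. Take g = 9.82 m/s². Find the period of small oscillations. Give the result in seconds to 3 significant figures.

For a physical pendulum T = 2π√(I/(mgd)), with d = 1.120 m from pivot to centre of mass.
I_cm = mL²/12 = 6.47 × 2.24²/12 = 2.705 kg·m²; I = I_cm + md² = 2.705 + 6.47 × 1.120² = 10.82 kg·m².
T = 2π√(10.82/(6.47 × 9.82 × 1.120)) = 2.45 s.

2.45 s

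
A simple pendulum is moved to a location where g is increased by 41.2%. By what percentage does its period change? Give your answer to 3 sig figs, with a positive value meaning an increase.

-15.8%

T ∝ 1/√g, so T'/T = 1/√(1.412) = 0.8416.
Percentage change in T = (0.8416 − 1) × 100% = -15.8%.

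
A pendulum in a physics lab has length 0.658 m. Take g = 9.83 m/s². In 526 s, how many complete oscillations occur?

T = 2π√(L/g) = 2π√(0.658/9.83) = 1.626 s.
Number of complete oscillations = ⌊526/1.626⌋ = ⌊323.6⌋ = 323.

323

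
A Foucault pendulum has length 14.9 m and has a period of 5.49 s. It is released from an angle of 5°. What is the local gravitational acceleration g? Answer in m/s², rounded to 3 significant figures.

19.5 m/s²

From T = 2π√(L/g), g = 4π²L/T² = 4π² × 14.9/5.490² = 19.5 m/s².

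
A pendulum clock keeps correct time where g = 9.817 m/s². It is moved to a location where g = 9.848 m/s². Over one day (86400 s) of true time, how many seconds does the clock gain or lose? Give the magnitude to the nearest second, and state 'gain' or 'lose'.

The clock's period scales as T ∝ 1/√g, so T'/T = √(9.817/9.848) = 0.998425.
In 86400 s of true time the clock registers 86400/0.998425 = 86536.3 s, so it gains 136 s.

gain 136 s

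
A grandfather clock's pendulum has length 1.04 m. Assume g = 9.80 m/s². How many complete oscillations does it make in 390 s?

190

T = 2π√(L/g) = 2π√(1.04/9.80) = 2.047 s.
Number of complete oscillations = ⌊390/2.047⌋ = ⌊190.5⌋ = 190.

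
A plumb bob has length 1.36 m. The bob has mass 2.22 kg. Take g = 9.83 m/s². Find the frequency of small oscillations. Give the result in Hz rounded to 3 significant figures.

T = 2π√(L/g) = 2π√(1.36/9.83) = 2.337 s, so f = 1/T = 0.428 Hz.

0.428 Hz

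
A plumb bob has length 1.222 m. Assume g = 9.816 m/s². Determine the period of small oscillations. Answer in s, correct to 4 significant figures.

T = 2π√(L/g) = 2π√(1.222/9.816) = 2π × 0.35283 = 2.217 s.

2.217 s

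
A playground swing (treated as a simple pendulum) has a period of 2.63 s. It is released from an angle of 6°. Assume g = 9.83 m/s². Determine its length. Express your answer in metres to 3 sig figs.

1.72 m

From T = 2π√(L/g), L = gT²/(4π²) = 9.83 × 2.630²/(4π²) = 1.72 m.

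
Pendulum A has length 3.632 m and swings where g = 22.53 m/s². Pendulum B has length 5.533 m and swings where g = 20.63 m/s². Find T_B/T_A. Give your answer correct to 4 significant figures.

1.290

T = 2π√(L/g), so T_B/T_A = √((L_B/g_B)/(L_A/g_A)) = √((5.533/20.63)/(3.632/22.53)) = 1.290.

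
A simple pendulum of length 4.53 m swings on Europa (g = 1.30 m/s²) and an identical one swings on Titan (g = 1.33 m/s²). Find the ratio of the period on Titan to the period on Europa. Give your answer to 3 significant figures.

0.989

T ∝ 1/√g, so T₂/T₁ = √(g₁/g₂) = √(1.30/1.33) = 0.989.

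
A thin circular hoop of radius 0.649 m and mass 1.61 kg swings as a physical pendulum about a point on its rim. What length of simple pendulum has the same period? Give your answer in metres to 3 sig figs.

The equivalent simple-pendulum length is L_eq = I/(md), where I is about the pivot and d = 0.6490 m.
I_cm = mR² = 0.6781 kg·m², so I = I_cm + md² = 0.6781 + 0.6781 = 1.356 kg·m².
L_eq = 1.356/(1.61 × 0.6490) = 1.30 m.

1.30 m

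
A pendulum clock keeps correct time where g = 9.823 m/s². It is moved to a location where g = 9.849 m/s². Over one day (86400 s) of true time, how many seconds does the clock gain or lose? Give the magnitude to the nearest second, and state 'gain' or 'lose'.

gain 114 s

The clock's period scales as T ∝ 1/√g, so T'/T = √(9.823/9.849) = 0.998679.
In 86400 s of true time the clock registers 86400/0.998679 = 86514.3 s, so it gains 114 s.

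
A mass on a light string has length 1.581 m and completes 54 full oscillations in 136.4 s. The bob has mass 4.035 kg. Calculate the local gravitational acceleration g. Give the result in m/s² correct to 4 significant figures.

9.783 m/s²

T = 136.4/54 = 2.5259 s.
From T = 2π√(L/g), g = 4π²L/T² = 4π² × 1.581/2.5259² = 9.783 m/s².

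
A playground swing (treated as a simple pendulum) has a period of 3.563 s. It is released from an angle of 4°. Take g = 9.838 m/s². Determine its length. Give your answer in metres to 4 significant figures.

3.164 m

From T = 2π√(L/g), L = gT²/(4π²) = 9.838 × 3.5630²/(4π²) = 3.164 m.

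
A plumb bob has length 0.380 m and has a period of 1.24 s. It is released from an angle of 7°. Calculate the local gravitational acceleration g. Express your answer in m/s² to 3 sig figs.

From T = 2π√(L/g), g = 4π²L/T² = 4π² × 0.380/1.240² = 9.76 m/s².

9.76 m/s²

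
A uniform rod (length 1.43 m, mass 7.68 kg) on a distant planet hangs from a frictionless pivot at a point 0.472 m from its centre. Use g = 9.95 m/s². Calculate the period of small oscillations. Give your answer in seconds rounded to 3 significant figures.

For a physical pendulum T = 2π√(I/(mgd)), with d = 0.4720 m from pivot to centre of mass.
I_cm = mL²/12 = 7.68 × 1.43²/12 = 1.309 kg·m²; I = I_cm + md² = 1.309 + 7.68 × 0.4720² = 3.020 kg·m².
T = 2π√(3.020/(7.68 × 9.95 × 0.4720)) = 1.82 s.

1.82 s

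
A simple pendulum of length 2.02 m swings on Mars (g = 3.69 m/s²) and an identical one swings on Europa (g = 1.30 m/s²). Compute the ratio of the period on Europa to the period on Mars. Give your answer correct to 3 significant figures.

1.68

T ∝ 1/√g, so T₂/T₁ = √(g₁/g₂) = √(3.69/1.30) = 1.68.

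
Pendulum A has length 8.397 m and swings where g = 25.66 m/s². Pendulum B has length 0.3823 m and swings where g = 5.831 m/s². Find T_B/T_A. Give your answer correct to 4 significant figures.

T = 2π√(L/g), so T_B/T_A = √((L_B/g_B)/(L_A/g_A)) = √((0.3823/5.831)/(8.397/25.66)) = 0.4476.

0.4476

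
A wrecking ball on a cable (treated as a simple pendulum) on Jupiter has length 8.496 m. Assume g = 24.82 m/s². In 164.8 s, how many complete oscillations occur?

44

T = 2π√(L/g) = 2π√(8.496/24.82) = 3.6761 s.
Number of complete oscillations = ⌊164.8/3.6761⌋ = ⌊44.830⌋ = 44.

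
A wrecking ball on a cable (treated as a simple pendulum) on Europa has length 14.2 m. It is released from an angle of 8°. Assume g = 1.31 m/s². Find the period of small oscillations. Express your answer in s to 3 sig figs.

20.7 s

T = 2π√(L/g) = 2π√(14.2/1.31) = 2π × 3.292 = 20.7 s.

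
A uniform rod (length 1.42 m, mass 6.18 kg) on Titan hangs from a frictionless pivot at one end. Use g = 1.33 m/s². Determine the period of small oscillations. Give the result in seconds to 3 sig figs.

For a physical pendulum T = 2π√(I/(mgd)), with d = 0.7100 m from pivot to centre of mass.
I_cm = mL²/12 = 6.18 × 1.42²/12 = 1.038 kg·m²; I = I_cm + md² = 1.038 + 6.18 × 0.7100² = 4.154 kg·m².
T = 2π√(4.154/(6.18 × 1.33 × 0.7100)) = 5.30 s.

5.30 s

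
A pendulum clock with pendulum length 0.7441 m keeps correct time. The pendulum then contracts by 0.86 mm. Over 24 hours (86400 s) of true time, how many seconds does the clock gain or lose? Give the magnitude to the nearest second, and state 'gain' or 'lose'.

gain 50 s

T ∝ √L, so T'/T = √(0.74324/0.7441) = 0.999422.
In 86400 s of true time the clock registers 86400/0.999422 = 86450.0 s, so it gains 50 s.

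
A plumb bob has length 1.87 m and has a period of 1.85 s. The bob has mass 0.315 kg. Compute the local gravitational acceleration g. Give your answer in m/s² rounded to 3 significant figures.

21.6 m/s²

From T = 2π√(L/g), g = 4π²L/T² = 4π² × 1.87/1.850² = 21.6 m/s².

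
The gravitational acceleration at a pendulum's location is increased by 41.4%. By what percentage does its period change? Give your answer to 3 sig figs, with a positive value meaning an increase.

T ∝ 1/√g, so T'/T = 1/√(1.414) = 0.8410.
Percentage change in T = (0.8410 − 1) × 100% = -15.9%.

-15.9%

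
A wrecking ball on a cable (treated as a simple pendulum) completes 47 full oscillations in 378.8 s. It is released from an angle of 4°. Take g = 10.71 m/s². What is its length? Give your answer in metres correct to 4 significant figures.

17.62 m

T = 378.8/47 = 8.0596 s.
From T = 2π√(L/g), L = gT²/(4π²) = 10.71 × 8.0596²/(4π²) = 17.62 m.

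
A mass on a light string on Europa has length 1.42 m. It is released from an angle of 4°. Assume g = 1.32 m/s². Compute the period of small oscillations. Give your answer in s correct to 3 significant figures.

T = 2π√(L/g) = 2π√(1.42/1.32) = 2π × 1.037 = 6.52 s.

6.52 s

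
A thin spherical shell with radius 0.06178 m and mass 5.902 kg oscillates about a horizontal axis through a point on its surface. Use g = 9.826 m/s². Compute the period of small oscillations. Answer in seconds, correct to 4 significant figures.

0.6432 s

I_cm = (2/3)mr² = 0.015018 kg·m². The pivot is at distance d = 0.06178 m from the centre of mass.
By the parallel-axis theorem, I = I_cm + md² = 0.015018 + 0.022527 = 0.037544 kg·m².
T = 2π√(I/(mgd)) = 2π√(0.037544/(5.902 × 9.826 × 0.06178)) = 0.6432 s.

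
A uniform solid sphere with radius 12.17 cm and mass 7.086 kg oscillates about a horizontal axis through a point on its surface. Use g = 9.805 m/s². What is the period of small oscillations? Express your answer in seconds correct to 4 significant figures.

I_cm = (2/5)mr² = 0.041980 kg·m². The pivot is at distance d = 0.1217 m from the centre of mass.
By the parallel-axis theorem, I = I_cm + md² = 0.041980 + 0.10495 = 0.14693 kg·m².
T = 2π√(I/(mgd)) = 2π√(0.14693/(7.086 × 9.805 × 0.1217)) = 0.8283 s.

0.8283 s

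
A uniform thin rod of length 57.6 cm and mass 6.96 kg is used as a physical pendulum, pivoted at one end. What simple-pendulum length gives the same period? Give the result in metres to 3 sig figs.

0.384 m

The equivalent simple-pendulum length is L_eq = I/(md), where I is about the pivot and d = 0.2880 m.
I_cm = (1/12)mL² = 0.1924 kg·m², so I = I_cm + md² = 0.1924 + 0.5773 = 0.7697 kg·m².
L_eq = 0.7697/(6.96 × 0.2880) = 0.384 m.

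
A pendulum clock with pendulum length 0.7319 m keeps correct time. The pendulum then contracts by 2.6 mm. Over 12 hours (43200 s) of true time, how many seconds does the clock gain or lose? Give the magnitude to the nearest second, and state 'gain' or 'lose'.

T ∝ √L, so T'/T = √(0.72930/0.7319) = 0.998222.
In 43200 s of true time the clock registers 43200/0.998222 = 43276.9 s, so it gains 77 s.

gain 77 s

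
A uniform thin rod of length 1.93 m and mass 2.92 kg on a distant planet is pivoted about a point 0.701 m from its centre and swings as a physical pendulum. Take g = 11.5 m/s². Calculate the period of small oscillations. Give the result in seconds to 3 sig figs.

For a physical pendulum T = 2π√(I/(mgd)), with d = 0.7010 m from pivot to centre of mass.
I_cm = mL²/12 = 2.92 × 1.93²/12 = 0.9064 kg·m²; I = I_cm + md² = 0.9064 + 2.92 × 0.7010² = 2.341 kg·m².
T = 2π√(2.341/(2.92 × 11.5 × 0.7010)) = 1.98 s.

1.98 s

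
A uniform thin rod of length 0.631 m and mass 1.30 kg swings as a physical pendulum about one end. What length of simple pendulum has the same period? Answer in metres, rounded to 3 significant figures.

The equivalent simple-pendulum length is L_eq = I/(md), where I is about the pivot and d = 0.3155 m.
I_cm = (1/12)mL² = 0.04313 kg·m², so I = I_cm + md² = 0.04313 + 0.1294 = 0.1725 kg·m².
L_eq = 0.1725/(1.30 × 0.3155) = 0.421 m.

0.421 m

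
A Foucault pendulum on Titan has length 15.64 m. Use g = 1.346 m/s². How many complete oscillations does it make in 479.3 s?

22

T = 2π√(L/g) = 2π√(15.64/1.346) = 21.418 s.
Number of complete oscillations = ⌊479.3/21.418⌋ = ⌊22.379⌋ = 22.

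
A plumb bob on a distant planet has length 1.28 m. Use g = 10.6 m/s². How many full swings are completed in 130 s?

59

T = 2π√(L/g) = 2π√(1.28/10.6) = 2.183 s.
Number of complete oscillations = ⌊130/2.183⌋ = ⌊59.54⌋ = 59.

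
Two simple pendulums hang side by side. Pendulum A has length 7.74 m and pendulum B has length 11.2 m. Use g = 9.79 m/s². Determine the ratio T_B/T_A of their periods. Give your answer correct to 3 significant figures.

1.20

T ∝ √L, so T_B/T_A = √(L_B/L_A) = √(11.2/7.74) = 1.20.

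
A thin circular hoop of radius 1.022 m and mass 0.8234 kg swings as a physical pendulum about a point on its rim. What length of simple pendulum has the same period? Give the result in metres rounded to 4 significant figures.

The equivalent simple-pendulum length is L_eq = I/(md), where I is about the pivot and d = 1.0220 m.
I_cm = mR² = 0.86003 kg·m², so I = I_cm + md² = 0.86003 + 0.86003 = 1.7201 kg·m².
L_eq = 1.7201/(0.8234 × 1.0220) = 2.044 m.

2.044 m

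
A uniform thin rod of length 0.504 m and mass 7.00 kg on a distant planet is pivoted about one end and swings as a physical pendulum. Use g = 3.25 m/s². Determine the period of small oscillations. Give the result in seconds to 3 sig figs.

2.02 s

For a physical pendulum T = 2π√(I/(mgd)), with d = 0.2520 m from pivot to centre of mass.
I_cm = mL²/12 = 7.00 × 0.504²/12 = 0.1482 kg·m²; I = I_cm + md² = 0.1482 + 7.00 × 0.2520² = 0.5927 kg·m².
T = 2π√(0.5927/(7.00 × 3.25 × 0.2520)) = 2.02 s.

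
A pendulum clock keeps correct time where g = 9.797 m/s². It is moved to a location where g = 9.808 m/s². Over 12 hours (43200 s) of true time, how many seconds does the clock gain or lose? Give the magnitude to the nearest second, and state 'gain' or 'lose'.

The clock's period scales as T ∝ 1/√g, so T'/T = √(9.797/9.808) = 0.999439.
In 43200 s of true time the clock registers 43200/0.999439 = 43224.2 s, so it gains 24 s.

gain 24 s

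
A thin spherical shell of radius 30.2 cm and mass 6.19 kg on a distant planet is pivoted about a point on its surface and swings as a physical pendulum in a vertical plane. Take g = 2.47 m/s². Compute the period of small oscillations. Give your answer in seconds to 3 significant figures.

I_cm = (2/3)mr² = 0.3764 kg·m². The pivot is at distance d = 0.302 m from the centre of mass.
By the parallel-axis theorem, I = I_cm + md² = 0.3764 + 0.5646 = 0.9409 kg·m².
T = 2π√(I/(mgd)) = 2π√(0.9409/(6.19 × 2.47 × 0.302)) = 2.84 s.

2.84 s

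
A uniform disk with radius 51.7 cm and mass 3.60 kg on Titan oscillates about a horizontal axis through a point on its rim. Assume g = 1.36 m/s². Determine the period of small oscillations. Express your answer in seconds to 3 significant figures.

4.74 s

I_cm = ½mr² = 0.4811 kg·m². The pivot is at distance d = 0.517 m from the centre of mass.
By the parallel-axis theorem, I = I_cm + md² = 0.4811 + 0.9622 = 1.443 kg·m².
T = 2π√(I/(mgd)) = 2π√(1.443/(3.60 × 1.36 × 0.517)) = 4.74 s.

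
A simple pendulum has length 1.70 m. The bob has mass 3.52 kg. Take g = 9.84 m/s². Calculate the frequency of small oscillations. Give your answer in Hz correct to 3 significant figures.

0.383 Hz

T = 2π√(L/g) = 2π√(1.70/9.84) = 2.612 s, so f = 1/T = 0.383 Hz.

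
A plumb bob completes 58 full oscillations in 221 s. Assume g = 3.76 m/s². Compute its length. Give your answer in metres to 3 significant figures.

T = 221/58 = 3.810 s.
From T = 2π√(L/g), L = gT²/(4π²) = 3.76 × 3.810²/(4π²) = 1.38 m.

1.38 m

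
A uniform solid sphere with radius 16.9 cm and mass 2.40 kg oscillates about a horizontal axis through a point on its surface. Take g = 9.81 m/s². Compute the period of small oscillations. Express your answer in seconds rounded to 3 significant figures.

I_cm = (2/5)mr² = 0.02742 kg·m². The pivot is at distance d = 0.169 m from the centre of mass.
By the parallel-axis theorem, I = I_cm + md² = 0.02742 + 0.06855 = 0.09596 kg·m².
T = 2π√(I/(mgd)) = 2π√(0.09596/(2.40 × 9.81 × 0.169)) = 0.976 s.

0.976 s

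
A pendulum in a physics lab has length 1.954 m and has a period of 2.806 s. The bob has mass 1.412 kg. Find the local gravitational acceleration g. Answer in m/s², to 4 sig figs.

From T = 2π√(L/g), g = 4π²L/T² = 4π² × 1.954/2.8060² = 9.797 m/s².

9.797 m/s²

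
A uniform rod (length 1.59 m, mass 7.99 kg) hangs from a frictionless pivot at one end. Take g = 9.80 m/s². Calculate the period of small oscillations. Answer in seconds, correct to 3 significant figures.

For a physical pendulum T = 2π√(I/(mgd)), with d = 0.7950 m from pivot to centre of mass.
I_cm = mL²/12 = 7.99 × 1.59²/12 = 1.683 kg·m²; I = I_cm + md² = 1.683 + 7.99 × 0.7950² = 6.733 kg·m².
T = 2π√(6.733/(7.99 × 9.80 × 0.7950)) = 2.07 s.

2.07 s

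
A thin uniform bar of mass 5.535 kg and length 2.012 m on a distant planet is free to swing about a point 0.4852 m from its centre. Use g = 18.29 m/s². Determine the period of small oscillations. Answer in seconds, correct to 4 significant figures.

For a physical pendulum T = 2π√(I/(mgd)), with d = 0.48520 m from pivot to centre of mass.
I_cm = mL²/12 = 5.535 × 2.012²/12 = 1.8672 kg·m²; I = I_cm + md² = 1.8672 + 5.535 × 0.48520² = 3.1703 kg·m².
T = 2π√(3.1703/(5.535 × 18.29 × 0.48520)) = 1.596 s.

1.596 s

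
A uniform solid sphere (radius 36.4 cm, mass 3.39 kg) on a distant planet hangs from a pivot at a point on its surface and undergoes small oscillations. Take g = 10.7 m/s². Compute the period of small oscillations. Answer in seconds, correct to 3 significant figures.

1.37 s

I_cm = (2/5)mr² = 0.1797 kg·m². The pivot is at distance d = 0.364 m from the centre of mass.
By the parallel-axis theorem, I = I_cm + md² = 0.1797 + 0.4492 = 0.6288 kg·m².
T = 2π√(I/(mgd)) = 2π√(0.6288/(3.39 × 10.7 × 0.364)) = 1.37 s.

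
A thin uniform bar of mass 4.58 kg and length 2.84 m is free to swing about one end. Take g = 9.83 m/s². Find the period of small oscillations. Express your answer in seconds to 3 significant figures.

2.76 s

For a physical pendulum T = 2π√(I/(mgd)), with d = 1.420 m from pivot to centre of mass.
I_cm = mL²/12 = 4.58 × 2.84²/12 = 3.078 kg·m²; I = I_cm + md² = 3.078 + 4.58 × 1.420² = 12.31 kg·m².
T = 2π√(12.31/(4.58 × 9.83 × 1.420)) = 2.76 s.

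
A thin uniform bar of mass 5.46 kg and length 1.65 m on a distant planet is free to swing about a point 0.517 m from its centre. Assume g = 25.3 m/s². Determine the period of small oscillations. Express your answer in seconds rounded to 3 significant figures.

For a physical pendulum T = 2π√(I/(mgd)), with d = 0.5170 m from pivot to centre of mass.
I_cm = mL²/12 = 5.46 × 1.65²/12 = 1.239 kg·m²; I = I_cm + md² = 1.239 + 5.46 × 0.5170² = 2.698 kg·m².
T = 2π√(2.698/(5.46 × 25.3 × 0.5170)) = 1.22 s.

1.22 s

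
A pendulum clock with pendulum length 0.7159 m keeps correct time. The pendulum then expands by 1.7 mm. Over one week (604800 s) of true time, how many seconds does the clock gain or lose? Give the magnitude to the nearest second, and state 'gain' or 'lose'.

T ∝ √L, so T'/T = √(0.71760/0.7159) = 1.00119.
In 604800 s of true time the clock registers 604800/1.00119 = 604083.2 s, so it loses 717 s.

lose 717 s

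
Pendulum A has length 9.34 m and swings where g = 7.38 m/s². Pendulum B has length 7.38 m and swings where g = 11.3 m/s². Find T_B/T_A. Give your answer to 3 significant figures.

0.718

T = 2π√(L/g), so T_B/T_A = √((L_B/g_B)/(L_A/g_A)) = √((7.38/11.3)/(9.34/7.38)) = 0.718.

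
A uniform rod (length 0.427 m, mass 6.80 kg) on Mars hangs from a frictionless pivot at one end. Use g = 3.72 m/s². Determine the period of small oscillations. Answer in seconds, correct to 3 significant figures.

1.74 s

For a physical pendulum T = 2π√(I/(mgd)), with d = 0.2135 m from pivot to centre of mass.
I_cm = mL²/12 = 6.80 × 0.427²/12 = 0.1033 kg·m²; I = I_cm + md² = 0.1033 + 6.80 × 0.2135² = 0.4133 kg·m².
T = 2π√(0.4133/(6.80 × 3.72 × 0.2135)) = 1.74 s.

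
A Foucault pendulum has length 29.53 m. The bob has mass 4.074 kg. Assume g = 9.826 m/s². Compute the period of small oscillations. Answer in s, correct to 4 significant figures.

T = 2π√(L/g) = 2π√(29.53/9.826) = 2π × 1.7336 = 10.89 s.

10.89 s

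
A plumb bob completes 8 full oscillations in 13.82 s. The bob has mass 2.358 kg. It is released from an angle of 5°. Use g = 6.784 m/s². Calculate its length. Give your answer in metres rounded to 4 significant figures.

0.5128 m

T = 13.82/8 = 1.7275 s.
From T = 2π√(L/g), L = gT²/(4π²) = 6.784 × 1.7275²/(4π²) = 0.5128 m.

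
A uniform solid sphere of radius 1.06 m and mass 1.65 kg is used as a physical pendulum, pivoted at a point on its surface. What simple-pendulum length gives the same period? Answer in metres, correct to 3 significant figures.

1.48 m

The equivalent simple-pendulum length is L_eq = I/(md), where I is about the pivot and d = 1.060 m.
I_cm = (2/5)mR² = 0.7416 kg·m², so I = I_cm + md² = 0.7416 + 1.854 = 2.596 kg·m².
L_eq = 2.596/(1.65 × 1.060) = 1.48 m.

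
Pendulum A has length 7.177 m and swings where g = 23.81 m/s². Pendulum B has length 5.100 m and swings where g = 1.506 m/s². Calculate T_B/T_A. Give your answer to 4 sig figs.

3.352

T = 2π√(L/g), so T_B/T_A = √((L_B/g_B)/(L_A/g_A)) = √((5.100/1.506)/(7.177/23.81)) = 3.352.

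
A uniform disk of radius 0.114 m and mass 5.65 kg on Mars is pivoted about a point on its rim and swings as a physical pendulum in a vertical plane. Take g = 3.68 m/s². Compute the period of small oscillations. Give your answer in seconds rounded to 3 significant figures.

1.35 s

I_cm = ½mr² = 0.03671 kg·m². The pivot is at distance d = 0.114 m from the centre of mass.
By the parallel-axis theorem, I = I_cm + md² = 0.03671 + 0.07343 = 0.1101 kg·m².
T = 2π√(I/(mgd)) = 2π√(0.1101/(5.65 × 3.68 × 0.114)) = 1.35 s.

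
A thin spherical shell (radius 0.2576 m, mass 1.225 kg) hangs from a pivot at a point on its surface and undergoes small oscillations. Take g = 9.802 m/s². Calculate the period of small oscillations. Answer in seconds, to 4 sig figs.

I_cm = (2/3)mr² = 0.054192 kg·m². The pivot is at distance d = 0.2576 m from the centre of mass.
By the parallel-axis theorem, I = I_cm + md² = 0.054192 + 0.081288 = 0.13548 kg·m².
T = 2π√(I/(mgd)) = 2π√(0.13548/(1.225 × 9.802 × 0.2576)) = 1.315 s.

1.315 s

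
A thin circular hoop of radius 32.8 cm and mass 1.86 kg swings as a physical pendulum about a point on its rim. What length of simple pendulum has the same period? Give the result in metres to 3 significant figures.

0.656 m

The equivalent simple-pendulum length is L_eq = I/(md), where I is about the pivot and d = 0.3280 m.
I_cm = mR² = 0.2001 kg·m², so I = I_cm + md² = 0.2001 + 0.2001 = 0.4002 kg·m².
L_eq = 0.4002/(1.86 × 0.3280) = 0.656 m.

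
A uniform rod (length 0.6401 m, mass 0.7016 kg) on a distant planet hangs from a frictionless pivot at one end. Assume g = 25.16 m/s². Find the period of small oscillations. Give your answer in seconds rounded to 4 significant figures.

For a physical pendulum T = 2π√(I/(mgd)), with d = 0.32005 m from pivot to centre of mass.
I_cm = mL²/12 = 0.7016 × 0.6401²/12 = 0.023955 kg·m²; I = I_cm + md² = 0.023955 + 0.7016 × 0.32005² = 0.095822 kg·m².
T = 2π√(0.095822/(0.7016 × 25.16 × 0.32005)) = 0.8183 s.

0.8183 s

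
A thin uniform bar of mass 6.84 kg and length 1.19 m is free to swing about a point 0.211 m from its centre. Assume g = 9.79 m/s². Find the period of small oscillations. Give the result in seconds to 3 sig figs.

1.76 s

For a physical pendulum T = 2π√(I/(mgd)), with d = 0.2110 m from pivot to centre of mass.
I_cm = mL²/12 = 6.84 × 1.19²/12 = 0.8072 kg·m²; I = I_cm + md² = 0.8072 + 6.84 × 0.2110² = 1.112 kg·m².
T = 2π√(1.112/(6.84 × 9.79 × 0.2110)) = 1.76 s.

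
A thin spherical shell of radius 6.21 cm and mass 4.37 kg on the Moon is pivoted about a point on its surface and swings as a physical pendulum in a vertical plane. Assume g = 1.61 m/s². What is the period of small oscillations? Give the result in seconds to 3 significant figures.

I_cm = (2/3)mr² = 0.01124 kg·m². The pivot is at distance d = 0.0621 m from the centre of mass.
By the parallel-axis theorem, I = I_cm + md² = 0.01124 + 0.01685 = 0.02809 kg·m².
T = 2π√(I/(mgd)) = 2π√(0.02809/(4.37 × 1.61 × 0.0621)) = 1.59 s.

1.59 s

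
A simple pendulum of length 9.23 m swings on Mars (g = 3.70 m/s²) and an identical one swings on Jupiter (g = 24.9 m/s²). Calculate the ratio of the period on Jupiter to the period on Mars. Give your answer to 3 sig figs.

T ∝ 1/√g, so T₂/T₁ = √(g₁/g₂) = √(3.70/24.9) = 0.385.

0.385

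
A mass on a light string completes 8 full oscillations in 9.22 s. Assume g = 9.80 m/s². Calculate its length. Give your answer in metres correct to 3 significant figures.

T = 9.22/8 = 1.153 s.
From T = 2π√(L/g), L = gT²/(4π²) = 9.80 × 1.153²/(4π²) = 0.330 m.

0.330 m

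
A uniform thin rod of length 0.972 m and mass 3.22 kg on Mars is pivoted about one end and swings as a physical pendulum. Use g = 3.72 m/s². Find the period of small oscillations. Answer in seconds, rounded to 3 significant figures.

For a physical pendulum T = 2π√(I/(mgd)), with d = 0.4860 m from pivot to centre of mass.
I_cm = mL²/12 = 3.22 × 0.972²/12 = 0.2535 kg·m²; I = I_cm + md² = 0.2535 + 3.22 × 0.4860² = 1.014 kg·m².
T = 2π√(1.014/(3.22 × 3.72 × 0.4860)) = 2.62 s.

2.62 s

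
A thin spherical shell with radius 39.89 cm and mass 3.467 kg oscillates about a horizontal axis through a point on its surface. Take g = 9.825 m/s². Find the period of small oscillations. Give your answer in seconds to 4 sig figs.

I_cm = (2/3)mr² = 0.36778 kg·m². The pivot is at distance d = 0.3989 m from the centre of mass.
By the parallel-axis theorem, I = I_cm + md² = 0.36778 + 0.55167 = 0.91946 kg·m².
T = 2π√(I/(mgd)) = 2π√(0.91946/(3.467 × 9.825 × 0.3989)) = 1.634 s.

1.634 s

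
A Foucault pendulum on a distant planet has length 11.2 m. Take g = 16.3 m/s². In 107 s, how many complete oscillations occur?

T = 2π√(L/g) = 2π√(11.2/16.3) = 5.208 s.
Number of complete oscillations = ⌊107/5.208⌋ = ⌊20.54⌋ = 20.

20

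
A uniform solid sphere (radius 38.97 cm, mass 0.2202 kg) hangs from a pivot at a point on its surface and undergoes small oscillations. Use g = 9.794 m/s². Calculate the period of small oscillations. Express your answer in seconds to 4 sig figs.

1.483 s

I_cm = (2/5)mr² = 0.013376 kg·m². The pivot is at distance d = 0.3897 m from the centre of mass.
By the parallel-axis theorem, I = I_cm + md² = 0.013376 + 0.033441 = 0.046817 kg·m².
T = 2π√(I/(mgd)) = 2π√(0.046817/(0.2202 × 9.794 × 0.3897)) = 1.483 s.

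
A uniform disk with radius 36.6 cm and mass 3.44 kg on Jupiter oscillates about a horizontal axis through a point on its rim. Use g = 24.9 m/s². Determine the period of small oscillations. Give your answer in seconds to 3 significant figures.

I_cm = ½mr² = 0.2304 kg·m². The pivot is at distance d = 0.366 m from the centre of mass.
By the parallel-axis theorem, I = I_cm + md² = 0.2304 + 0.4608 = 0.6912 kg·m².
T = 2π√(I/(mgd)) = 2π√(0.6912/(3.44 × 24.9 × 0.366)) = 0.933 s.

0.933 s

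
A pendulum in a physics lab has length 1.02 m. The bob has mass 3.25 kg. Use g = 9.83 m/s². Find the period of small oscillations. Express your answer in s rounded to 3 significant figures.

2.02 s

T = 2π√(L/g) = 2π√(1.02/9.83) = 2π × 0.3221 = 2.02 s.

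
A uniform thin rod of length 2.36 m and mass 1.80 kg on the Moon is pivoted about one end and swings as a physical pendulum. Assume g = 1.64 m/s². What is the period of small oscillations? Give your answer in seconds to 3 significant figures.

6.15 s

For a physical pendulum T = 2π√(I/(mgd)), with d = 1.180 m from pivot to centre of mass.
I_cm = mL²/12 = 1.80 × 2.36²/12 = 0.8354 kg·m²; I = I_cm + md² = 0.8354 + 1.80 × 1.180² = 3.342 kg·m².
T = 2π√(3.342/(1.80 × 1.64 × 1.180)) = 6.15 s.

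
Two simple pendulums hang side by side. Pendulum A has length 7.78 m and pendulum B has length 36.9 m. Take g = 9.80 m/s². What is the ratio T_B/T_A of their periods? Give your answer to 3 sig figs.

T ∝ √L, so T_B/T_A = √(L_B/L_A) = √(36.9/7.78) = 2.18.

2.18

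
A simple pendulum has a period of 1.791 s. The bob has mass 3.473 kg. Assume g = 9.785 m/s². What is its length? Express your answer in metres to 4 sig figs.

From T = 2π√(L/g), L = gT²/(4π²) = 9.785 × 1.7910²/(4π²) = 0.7950 m.

0.7950 m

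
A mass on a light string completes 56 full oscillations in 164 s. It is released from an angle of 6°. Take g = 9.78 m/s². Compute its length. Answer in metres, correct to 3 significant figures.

T = 164/56 = 2.929 s.
From T = 2π√(L/g), L = gT²/(4π²) = 9.78 × 2.929²/(4π²) = 2.12 m.

2.12 m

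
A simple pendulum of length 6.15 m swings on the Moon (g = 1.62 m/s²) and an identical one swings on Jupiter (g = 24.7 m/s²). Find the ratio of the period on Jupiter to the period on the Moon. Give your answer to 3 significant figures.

0.256

T ∝ 1/√g, so T₂/T₁ = √(g₁/g₂) = √(1.62/24.7) = 0.256.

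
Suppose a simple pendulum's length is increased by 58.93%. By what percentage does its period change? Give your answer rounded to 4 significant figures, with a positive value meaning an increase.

26.07%

T ∝ √L, so T'/T = √(1.5893) = 1.2607.
Percentage change in T = (1.2607 − 1) × 100% = 26.07%.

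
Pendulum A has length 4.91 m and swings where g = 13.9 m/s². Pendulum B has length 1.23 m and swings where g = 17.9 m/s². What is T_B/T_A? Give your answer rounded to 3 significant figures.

T = 2π√(L/g), so T_B/T_A = √((L_B/g_B)/(L_A/g_A)) = √((1.23/17.9)/(4.91/13.9)) = 0.441.

0.441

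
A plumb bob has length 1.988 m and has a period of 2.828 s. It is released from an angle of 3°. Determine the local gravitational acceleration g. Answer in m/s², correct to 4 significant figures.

From T = 2π√(L/g), g = 4π²L/T² = 4π² × 1.988/2.8280² = 9.813 m/s².

9.813 m/s²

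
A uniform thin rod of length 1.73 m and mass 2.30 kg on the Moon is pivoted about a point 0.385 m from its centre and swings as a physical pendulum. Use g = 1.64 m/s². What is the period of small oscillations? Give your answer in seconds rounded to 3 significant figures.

For a physical pendulum T = 2π√(I/(mgd)), with d = 0.3850 m from pivot to centre of mass.
I_cm = mL²/12 = 2.30 × 1.73²/12 = 0.5736 kg·m²; I = I_cm + md² = 0.5736 + 2.30 × 0.3850² = 0.9146 kg·m².
T = 2π√(0.9146/(2.30 × 1.64 × 0.3850)) = 4.99 s.

4.99 s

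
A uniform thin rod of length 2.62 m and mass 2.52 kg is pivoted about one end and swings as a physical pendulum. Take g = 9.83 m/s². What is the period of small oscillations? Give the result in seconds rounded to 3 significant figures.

2.65 s

For a physical pendulum T = 2π√(I/(mgd)), with d = 1.310 m from pivot to centre of mass.
I_cm = mL²/12 = 2.52 × 2.62²/12 = 1.442 kg·m²; I = I_cm + md² = 1.442 + 2.52 × 1.310² = 5.766 kg·m².
T = 2π√(5.766/(2.52 × 9.83 × 1.310)) = 2.65 s.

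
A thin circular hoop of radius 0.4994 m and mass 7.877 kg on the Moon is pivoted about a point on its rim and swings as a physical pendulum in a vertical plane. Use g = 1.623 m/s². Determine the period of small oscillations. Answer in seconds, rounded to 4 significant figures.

I_cm = mr² = 1.9645 kg·m². The pivot is at distance d = 0.4994 m from the centre of mass.
By the parallel-axis theorem, I = I_cm + md² = 1.9645 + 1.9645 = 3.9291 kg·m².
T = 2π√(I/(mgd)) = 2π√(3.9291/(7.877 × 1.623 × 0.4994)) = 4.929 s.

4.929 s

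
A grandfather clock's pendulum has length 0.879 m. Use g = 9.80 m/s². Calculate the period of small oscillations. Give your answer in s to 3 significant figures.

1.88 s

T = 2π√(L/g) = 2π√(0.879/9.80) = 2π × 0.2995 = 1.88 s.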